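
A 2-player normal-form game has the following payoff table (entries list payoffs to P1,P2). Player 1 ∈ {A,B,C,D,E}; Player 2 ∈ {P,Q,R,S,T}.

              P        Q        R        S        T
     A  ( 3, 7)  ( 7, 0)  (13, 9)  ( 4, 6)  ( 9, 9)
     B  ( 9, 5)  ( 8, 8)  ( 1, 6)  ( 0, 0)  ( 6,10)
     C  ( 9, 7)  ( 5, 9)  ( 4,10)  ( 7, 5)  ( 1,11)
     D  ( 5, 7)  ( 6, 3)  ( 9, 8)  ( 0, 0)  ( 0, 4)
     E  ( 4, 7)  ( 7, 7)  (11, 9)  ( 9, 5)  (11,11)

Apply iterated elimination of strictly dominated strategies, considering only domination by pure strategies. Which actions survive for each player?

P2 drop P (R beats it: A:9>7 B:6>5 C:10>7 D:8>7 E:9>7)
P1 drop C (E beats it: Q:7>5 R:11>4 S:9>7 T:11>1)
P1 drop D (A beats it: Q:7>6 R:13>9 S:4>0 T:9>0)
P2 drop Q (T beats it: A:9>0 B:10>8 E:11>7)
P1 drop B (A beats it: R:13>1 S:4>0 T:9>6)
P2 drop S (R beats it: A:9>6 E:9>5)
P1→{A,E} P2→{R,T}

Remaining: P1:{A,E} P2:{R,T}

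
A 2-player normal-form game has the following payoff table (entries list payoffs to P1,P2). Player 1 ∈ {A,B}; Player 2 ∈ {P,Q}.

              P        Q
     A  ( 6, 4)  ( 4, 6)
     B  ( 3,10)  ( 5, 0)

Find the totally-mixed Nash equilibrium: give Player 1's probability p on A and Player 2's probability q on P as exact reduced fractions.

(p,q) = (5/6, 1/4)

P1 indiff ⇒ q·6+(1-q)·4 = q·3+(1-q)·5 ⇒ q(3) = (1-q)(1) ⇒ q = 1/4
P2 indiff ⇒ p·4+(1-p)·10 = p·6+(1-p)·0 ⇒ p(-2) = (1-p)(-10) ⇒ p = 5/6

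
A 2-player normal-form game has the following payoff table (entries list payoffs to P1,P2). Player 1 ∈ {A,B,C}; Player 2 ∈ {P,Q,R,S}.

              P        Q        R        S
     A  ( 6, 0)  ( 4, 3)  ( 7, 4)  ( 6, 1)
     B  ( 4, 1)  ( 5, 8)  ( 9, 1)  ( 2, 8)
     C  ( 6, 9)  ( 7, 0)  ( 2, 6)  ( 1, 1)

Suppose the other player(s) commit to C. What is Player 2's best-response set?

u_2(P vs C) = 9
u_2(Q vs C) = 0
u_2(R vs C) = 6
u_2(S vs C) = 1
max payoff 9 at {P}

P2 best: {P}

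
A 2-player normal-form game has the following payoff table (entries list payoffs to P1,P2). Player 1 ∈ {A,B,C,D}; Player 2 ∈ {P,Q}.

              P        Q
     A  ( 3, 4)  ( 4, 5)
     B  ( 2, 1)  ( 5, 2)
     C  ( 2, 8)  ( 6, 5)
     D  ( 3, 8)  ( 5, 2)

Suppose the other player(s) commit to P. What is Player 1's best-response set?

argmax u_1 = {A,D}

u_1(A vs P) = 3
u_1(B vs P) = 2
u_1(C vs P) = 2
u_1(D vs P) = 3
max payoff 3 at {A,D}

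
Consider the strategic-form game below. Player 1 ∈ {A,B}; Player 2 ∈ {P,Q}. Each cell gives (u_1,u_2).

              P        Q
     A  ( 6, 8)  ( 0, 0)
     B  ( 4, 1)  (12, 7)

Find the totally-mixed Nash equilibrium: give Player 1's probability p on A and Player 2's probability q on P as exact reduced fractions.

p=3/7, q=6/7

P1 indiff ⇒ q·6+(1-q)·0 = q·4+(1-q)·12 ⇒ q(2) = (1-q)(12) ⇒ q = 6/7
P2 indiff ⇒ p·8+(1-p)·1 = p·0+(1-p)·7 ⇒ p(8) = (1-p)(6) ⇒ p = 3/7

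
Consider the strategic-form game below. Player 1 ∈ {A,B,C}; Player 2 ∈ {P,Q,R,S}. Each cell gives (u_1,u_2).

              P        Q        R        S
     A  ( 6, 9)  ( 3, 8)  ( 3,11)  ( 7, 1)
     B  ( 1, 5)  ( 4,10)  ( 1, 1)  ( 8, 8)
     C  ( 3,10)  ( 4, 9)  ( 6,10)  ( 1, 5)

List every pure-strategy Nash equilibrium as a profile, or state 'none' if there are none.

(A,P): not NE [P2→R gives 11>9]
(A,Q): not NE [P1→C gives 4>3; P2→R gives 11>8]
(A,R): not NE [P1→C gives 6>3]
(A,S): not NE [P1→B gives 8>7; P2→R gives 11>1]
(B,P): not NE [P1→A gives 6>1; P2→Q gives 10>5]
(B,Q): NE
(B,R): not NE [P1→C gives 6>1; P2→Q gives 10>1]
(B,S): not NE [P2→Q gives 10>8]
(C,P): not NE [P1→A gives 6>3]
(C,Q): not NE [P2→R gives 10>9]
(C,R): NE
(C,S): not NE [P1→B gives 8>1; P2→R gives 10>5]

PSNE = {(B,Q), (C,R)}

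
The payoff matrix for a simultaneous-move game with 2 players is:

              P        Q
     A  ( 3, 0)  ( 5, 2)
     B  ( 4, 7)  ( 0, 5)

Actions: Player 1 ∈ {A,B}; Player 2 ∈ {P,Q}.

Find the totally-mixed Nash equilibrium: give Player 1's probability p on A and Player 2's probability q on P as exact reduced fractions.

P1 mixes 1/2 on A; P2 mixes 5/6 on P

P1 indiff ⇒ q·3+(1-q)·5 = q·4+(1-q)·0 ⇒ q(-1) = (1-q)(-5) ⇒ q = 5/6
P2 indiff ⇒ p·0+(1-p)·7 = p·2+(1-p)·5 ⇒ p(-2) = (1-p)(-2) ⇒ p = 1/2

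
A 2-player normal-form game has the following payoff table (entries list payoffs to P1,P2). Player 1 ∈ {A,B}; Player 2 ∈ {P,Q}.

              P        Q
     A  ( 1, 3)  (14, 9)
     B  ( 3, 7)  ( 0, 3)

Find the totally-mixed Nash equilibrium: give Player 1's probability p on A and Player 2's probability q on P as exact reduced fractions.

P1 indiff ⇒ q·1+(1-q)·14 = q·3+(1-q)·0 ⇒ q(-2) = (1-q)(-14) ⇒ q = 7/8
P2 indiff ⇒ p·3+(1-p)·7 = p·9+(1-p)·3 ⇒ p(-6) = (1-p)(-4) ⇒ p = 2/5

P1 mixes 2/5 on A; P2 mixes 7/8 on P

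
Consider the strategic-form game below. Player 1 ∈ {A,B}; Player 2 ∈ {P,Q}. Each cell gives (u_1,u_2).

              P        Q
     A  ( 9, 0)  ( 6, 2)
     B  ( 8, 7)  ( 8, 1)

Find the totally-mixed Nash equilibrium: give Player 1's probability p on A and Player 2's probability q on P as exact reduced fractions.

p=3/4, q=2/3

P1 indiff ⇒ q·9+(1-q)·6 = q·8+(1-q)·8 ⇒ q(1) = (1-q)(2) ⇒ q = 2/3
P2 indiff ⇒ p·0+(1-p)·7 = p·2+(1-p)·1 ⇒ p(-2) = (1-p)(-6) ⇒ p = 3/4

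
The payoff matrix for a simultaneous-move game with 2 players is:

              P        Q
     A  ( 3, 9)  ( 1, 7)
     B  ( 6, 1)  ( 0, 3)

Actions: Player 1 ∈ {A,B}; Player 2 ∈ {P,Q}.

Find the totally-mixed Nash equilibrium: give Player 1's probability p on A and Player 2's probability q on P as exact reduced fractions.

P1 indiff ⇒ q·3+(1-q)·1 = q·6+(1-q)·0 ⇒ q(-3) = (1-q)(-1) ⇒ q = 1/4
P2 indiff ⇒ p·9+(1-p)·1 = p·7+(1-p)·3 ⇒ p(2) = (1-p)(2) ⇒ p = 1/2

(p,q) = (1/2, 1/4)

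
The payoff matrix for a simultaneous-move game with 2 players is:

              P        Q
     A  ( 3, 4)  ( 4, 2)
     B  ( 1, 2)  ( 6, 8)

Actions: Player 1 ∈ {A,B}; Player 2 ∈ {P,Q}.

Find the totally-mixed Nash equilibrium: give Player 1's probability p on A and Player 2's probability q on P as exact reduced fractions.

p=3/4, q=1/2

P1 indiff ⇒ q·3+(1-q)·4 = q·1+(1-q)·6 ⇒ q(2) = (1-q)(2) ⇒ q = 1/2
P2 indiff ⇒ p·4+(1-p)·2 = p·2+(1-p)·8 ⇒ p(2) = (1-p)(6) ⇒ p = 3/4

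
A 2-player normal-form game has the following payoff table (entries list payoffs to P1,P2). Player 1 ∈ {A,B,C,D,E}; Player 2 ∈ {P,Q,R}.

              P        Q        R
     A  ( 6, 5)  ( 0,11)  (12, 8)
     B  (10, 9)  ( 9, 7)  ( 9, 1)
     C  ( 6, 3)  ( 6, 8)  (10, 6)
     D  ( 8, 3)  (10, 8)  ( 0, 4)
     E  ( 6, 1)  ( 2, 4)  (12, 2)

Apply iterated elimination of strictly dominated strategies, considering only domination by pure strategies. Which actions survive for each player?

Remaining: P1:{B,D} P2:{P,Q}

P2 drop R (Q beats it: A:11>8 B:7>1 C:8>6 D:8>4 E:4>2)
P1 drop A (B beats it: P:10>6 Q:9>0)
P1 drop C (B beats it: P:10>6 Q:9>6)
P1 drop E (B beats it: P:10>6 Q:9>2)
P1→{B,D} P2→{P,Q}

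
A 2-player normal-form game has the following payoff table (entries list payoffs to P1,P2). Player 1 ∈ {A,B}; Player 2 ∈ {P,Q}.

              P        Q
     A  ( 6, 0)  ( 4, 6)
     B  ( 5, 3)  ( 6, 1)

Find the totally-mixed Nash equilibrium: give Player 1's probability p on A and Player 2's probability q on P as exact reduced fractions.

P1 indiff ⇒ q·6+(1-q)·4 = q·5+(1-q)·6 ⇒ q(1) = (1-q)(2) ⇒ q = 2/3
P2 indiff ⇒ p·0+(1-p)·3 = p·6+(1-p)·1 ⇒ p(-6) = (1-p)(-2) ⇒ p = 1/4

p=1/4, q=2/3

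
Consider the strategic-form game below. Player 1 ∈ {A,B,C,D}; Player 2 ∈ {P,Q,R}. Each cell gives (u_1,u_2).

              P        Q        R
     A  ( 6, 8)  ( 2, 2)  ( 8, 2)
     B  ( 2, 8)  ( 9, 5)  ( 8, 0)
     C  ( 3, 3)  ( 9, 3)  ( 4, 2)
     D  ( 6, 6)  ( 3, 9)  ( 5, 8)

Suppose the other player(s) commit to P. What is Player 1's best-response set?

u_1(A vs P) = 6
u_1(B vs P) = 2
u_1(C vs P) = 3
u_1(D vs P) = 6
max payoff 6 at {A,D}

argmax u_1 = {A,D}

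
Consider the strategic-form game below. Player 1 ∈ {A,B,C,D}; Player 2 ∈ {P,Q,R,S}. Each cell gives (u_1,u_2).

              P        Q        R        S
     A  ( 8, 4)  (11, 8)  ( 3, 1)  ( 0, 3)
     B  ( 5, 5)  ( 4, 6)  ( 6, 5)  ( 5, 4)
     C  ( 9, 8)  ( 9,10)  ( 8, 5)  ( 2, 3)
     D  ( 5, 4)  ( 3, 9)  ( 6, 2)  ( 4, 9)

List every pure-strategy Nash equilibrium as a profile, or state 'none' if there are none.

(A,P): not NE [P1→C gives 9>8; P2→Q gives 8>4]
(A,Q): NE
(A,R): not NE [P1→C gives 8>3; P2→Q gives 8>1]
(A,S): not NE [P1→B gives 5>0; P2→Q gives 8>3]
(B,P): not NE [P1→C gives 9>5; P2→Q gives 6>5]
(B,Q): not NE [P1→A gives 11>4]
(B,R): not NE [P1→C gives 8>6; P2→Q gives 6>5]
(B,S): not NE [P2→Q gives 6>4]
(C,P): not NE [P2→Q gives 10>8]
(C,Q): not NE [P1→A gives 11>9]
(C,R): not NE [P2→Q gives 10>5]
(C,S): not NE [P1→B gives 5>2; P2→Q gives 10>3]
(D,P): not NE [P1→C gives 9>5; P2→S gives 9>4]
(D,Q): not NE [P1→A gives 11>3]
(D,R): not NE [P1→C gives 8>6; P2→S gives 9>2]
(D,S): not NE [P1→B gives 5>4]

NE set: (A,Q)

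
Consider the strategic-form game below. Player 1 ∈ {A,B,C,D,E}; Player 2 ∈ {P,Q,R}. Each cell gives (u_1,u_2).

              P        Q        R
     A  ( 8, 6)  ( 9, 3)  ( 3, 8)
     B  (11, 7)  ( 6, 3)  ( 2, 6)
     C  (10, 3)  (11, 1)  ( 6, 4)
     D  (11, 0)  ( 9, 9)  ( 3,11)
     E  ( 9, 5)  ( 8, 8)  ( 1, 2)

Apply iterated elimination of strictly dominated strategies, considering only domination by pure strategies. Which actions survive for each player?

P1 drop A (C beats it: P:10>8 Q:11>9 R:6>3)
P1 drop E (C beats it: P:10>9 Q:11>8 R:6>1)
P2 drop Q (R beats it: B:6>3 C:4>1 D:11>9)
P1→{B,C,D} P2→{P,R}

Remaining: P1:{B,C,D} P2:{P,R}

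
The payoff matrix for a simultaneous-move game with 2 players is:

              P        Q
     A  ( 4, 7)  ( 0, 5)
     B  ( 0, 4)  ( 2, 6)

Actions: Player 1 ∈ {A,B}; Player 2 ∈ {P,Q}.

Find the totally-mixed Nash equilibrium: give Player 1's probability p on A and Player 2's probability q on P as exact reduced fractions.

p=1/2, q=1/3

P1 indiff ⇒ q·4+(1-q)·0 = q·0+(1-q)·2 ⇒ q(4) = (1-q)(2) ⇒ q = 1/3
P2 indiff ⇒ p·7+(1-p)·4 = p·5+(1-p)·6 ⇒ p(2) = (1-p)(2) ⇒ p = 1/2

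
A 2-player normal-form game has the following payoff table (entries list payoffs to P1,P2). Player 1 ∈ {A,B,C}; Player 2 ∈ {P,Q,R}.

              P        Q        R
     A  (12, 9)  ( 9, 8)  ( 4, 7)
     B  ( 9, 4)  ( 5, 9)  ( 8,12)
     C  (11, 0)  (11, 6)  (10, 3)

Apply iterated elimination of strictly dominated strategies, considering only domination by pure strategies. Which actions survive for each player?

P1 drop B (C beats it: P:11>9 Q:11>5 R:10>8)
P2 drop R (Q beats it: A:8>7 C:6>3)
P1→{A,C} P2→{P,Q}

Survivors P1:{A,C} P2:{P,Q}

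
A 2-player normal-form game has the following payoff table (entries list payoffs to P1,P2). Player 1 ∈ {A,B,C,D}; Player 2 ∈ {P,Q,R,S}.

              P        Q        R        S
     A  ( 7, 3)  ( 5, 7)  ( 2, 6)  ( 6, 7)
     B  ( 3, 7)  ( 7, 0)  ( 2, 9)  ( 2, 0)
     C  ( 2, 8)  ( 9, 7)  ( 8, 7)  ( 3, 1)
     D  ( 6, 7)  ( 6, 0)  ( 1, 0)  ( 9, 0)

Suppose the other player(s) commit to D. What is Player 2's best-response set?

u_2(P vs D) = 7
u_2(Q vs D) = 0
u_2(R vs D) = 0
u_2(S vs D) = 0
max payoff 7 at {P}

BR_2 = {P}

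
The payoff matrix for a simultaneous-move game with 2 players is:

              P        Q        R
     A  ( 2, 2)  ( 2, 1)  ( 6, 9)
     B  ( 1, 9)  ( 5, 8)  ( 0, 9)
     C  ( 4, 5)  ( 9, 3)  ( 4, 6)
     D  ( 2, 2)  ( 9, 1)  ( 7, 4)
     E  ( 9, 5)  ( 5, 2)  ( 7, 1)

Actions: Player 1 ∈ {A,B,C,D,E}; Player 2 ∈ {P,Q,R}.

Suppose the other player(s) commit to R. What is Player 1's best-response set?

argmax u_1 = {D,E}

u_1(A vs R) = 6
u_1(B vs R) = 0
u_1(C vs R) = 4
u_1(D vs R) = 7
u_1(E vs R) = 7
max payoff 7 at {D,E}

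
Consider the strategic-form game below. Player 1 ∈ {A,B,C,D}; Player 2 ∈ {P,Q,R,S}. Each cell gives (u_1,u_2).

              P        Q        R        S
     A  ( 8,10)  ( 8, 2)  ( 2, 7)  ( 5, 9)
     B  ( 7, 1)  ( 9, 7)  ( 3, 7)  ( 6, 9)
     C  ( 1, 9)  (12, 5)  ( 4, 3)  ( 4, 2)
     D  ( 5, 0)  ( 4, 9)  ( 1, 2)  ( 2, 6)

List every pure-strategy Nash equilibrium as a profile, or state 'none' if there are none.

(A,P): NE
(A,Q): not NE [P1→C gives 12>8; P2→P gives 10>2]
(A,R): not NE [P1→C gives 4>2; P2→P gives 10>7]
(A,S): not NE [P1→B gives 6>5; P2→P gives 10>9]
(B,P): not NE [P1→A gives 8>7; P2→S gives 9>1]
(B,Q): not NE [P1→C gives 12>9; P2→S gives 9>7]
(B,R): not NE [P1→C gives 4>3; P2→S gives 9>7]
(B,S): NE
(C,P): not NE [P1→A gives 8>1]
(C,Q): not NE [P2→P gives 9>5]
(C,R): not NE [P2→P gives 9>3]
(C,S): not NE [P1→B gives 6>4; P2→P gives 9>2]
(D,P): not NE [P1→A gives 8>5; P2→Q gives 9>0]
(D,Q): not NE [P1→C gives 12>4]
(D,R): not NE [P1→C gives 4>1; P2→Q gives 9>2]
(D,S): not NE [P1→B gives 6>2; P2→Q gives 9>6]

NE set: (A,P), (B,S)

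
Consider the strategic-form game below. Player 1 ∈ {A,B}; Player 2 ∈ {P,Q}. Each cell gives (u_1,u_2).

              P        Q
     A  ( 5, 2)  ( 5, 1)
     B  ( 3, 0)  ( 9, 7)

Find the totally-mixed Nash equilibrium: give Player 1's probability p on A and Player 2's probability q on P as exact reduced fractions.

P1 mixes 7/8 on A; P2 mixes 2/3 on P

P1 indiff ⇒ q·5+(1-q)·5 = q·3+(1-q)·9 ⇒ q(2) = (1-q)(4) ⇒ q = 2/3
P2 indiff ⇒ p·2+(1-p)·0 = p·1+(1-p)·7 ⇒ p(1) = (1-p)(7) ⇒ p = 7/8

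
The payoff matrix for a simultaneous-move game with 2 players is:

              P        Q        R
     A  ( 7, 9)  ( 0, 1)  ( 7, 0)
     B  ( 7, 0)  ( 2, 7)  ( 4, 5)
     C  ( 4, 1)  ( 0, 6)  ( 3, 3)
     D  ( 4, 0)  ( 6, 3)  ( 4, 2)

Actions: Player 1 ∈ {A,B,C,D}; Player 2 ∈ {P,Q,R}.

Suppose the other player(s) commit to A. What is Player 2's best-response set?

BR_2 = {P}

u_2(P vs A) = 9
u_2(Q vs A) = 1
u_2(R vs A) = 0
max payoff 9 at {P}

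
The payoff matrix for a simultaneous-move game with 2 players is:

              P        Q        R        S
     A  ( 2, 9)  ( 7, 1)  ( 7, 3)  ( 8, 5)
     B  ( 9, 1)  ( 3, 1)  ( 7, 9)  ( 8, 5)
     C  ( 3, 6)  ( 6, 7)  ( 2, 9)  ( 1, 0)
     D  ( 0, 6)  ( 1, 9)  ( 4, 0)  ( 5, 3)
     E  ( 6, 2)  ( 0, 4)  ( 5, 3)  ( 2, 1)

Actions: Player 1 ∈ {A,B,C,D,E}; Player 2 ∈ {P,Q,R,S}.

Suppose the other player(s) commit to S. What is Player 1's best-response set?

P1 best: {A,B}

u_1(A vs S) = 8
u_1(B vs S) = 8
u_1(C vs S) = 1
u_1(D vs S) = 5
u_1(E vs S) = 2
max payoff 8 at {A,B}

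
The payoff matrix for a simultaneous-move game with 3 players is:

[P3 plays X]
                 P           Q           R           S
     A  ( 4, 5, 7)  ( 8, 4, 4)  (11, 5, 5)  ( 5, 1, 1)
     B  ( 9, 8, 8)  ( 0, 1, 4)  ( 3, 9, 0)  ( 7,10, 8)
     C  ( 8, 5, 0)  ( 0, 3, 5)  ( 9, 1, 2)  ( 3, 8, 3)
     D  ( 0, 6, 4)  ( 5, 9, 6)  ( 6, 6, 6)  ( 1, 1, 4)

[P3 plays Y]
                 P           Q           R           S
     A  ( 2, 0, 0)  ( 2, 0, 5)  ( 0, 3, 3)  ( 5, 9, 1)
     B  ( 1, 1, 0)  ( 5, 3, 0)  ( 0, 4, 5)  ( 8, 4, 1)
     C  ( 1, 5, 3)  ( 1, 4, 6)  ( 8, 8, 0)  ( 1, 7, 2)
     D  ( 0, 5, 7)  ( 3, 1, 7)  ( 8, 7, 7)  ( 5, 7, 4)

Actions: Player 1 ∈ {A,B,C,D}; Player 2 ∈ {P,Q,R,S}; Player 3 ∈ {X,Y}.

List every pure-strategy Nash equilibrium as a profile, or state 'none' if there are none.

Nash profiles: (A,R,X), (B,S,X), (D,R,Y)

(A,P,X): not NE [P1→B gives 9>4]
(A,P,Y): not NE [P2→S gives 9>0; P3→X gives 7>0]
(A,Q,X): not NE [P2→R gives 5>4; P3→Y gives 5>4]
(A,Q,Y): not NE [P1→B gives 5>2; P2→S gives 9>0]
(A,R,X): NE
(A,R,Y): not NE [P1→D gives 8>0; P2→S gives 9>3; P3→X gives 5>3]
(A,S,X): not NE [P1→B gives 7>5; P2→R gives 5>1]
(A,S,Y): not NE [P1→B gives 8>5]
(B,P,X): not NE [P2→S gives 10>8]
(B,P,Y): not NE [P1→A gives 2>1; P2→S gives 4>1; P3→X gives 8>0]
(B,Q,X): not NE [P1→A gives 8>0; P2→S gives 10>1]
(B,Q,Y): not NE [P2→S gives 4>3; P3→X gives 4>0]
(B,R,X): not NE [P1→A gives 11>3; P2→S gives 10>9; P3→Y gives 5>0]
(B,R,Y): not NE [P1→D gives 8>0]
(B,S,X): NE
(B,S,Y): not NE [P3→X gives 8>1]
(C,P,X): not NE [P1→B gives 9>8; P2→S gives 8>5; P3→Y gives 3>0]
(C,P,Y): not NE [P1→A gives 2>1; P2→R gives 8>5]
(C,Q,X): not NE [P1→A gives 8>0; P2→S gives 8>3; P3→Y gives 6>5]
(C,Q,Y): not NE [P1→B gives 5>1; P2→R gives 8>4]
(C,R,X): not NE [P1→A gives 11>9; P2→S gives 8>1]
(C,R,Y): not NE [P3→X gives 2>0]
(C,S,X): not NE [P1→B gives 7>3]
(C,S,Y): not NE [P1→B gives 8>1; P2→R gives 8>7; P3→X gives 3>2]
(D,P,X): not NE [P1→B gives 9>0; P2→Q gives 9>6; P3→Y gives 7>4]
(D,P,Y): not NE [P1→A gives 2>0; P2→S gives 7>5]
(D,Q,X): not NE [P1→A gives 8>5; P3→Y gives 7>6]
(D,Q,Y): not NE [P1→B gives 5>3; P2→S gives 7>1]
(D,R,X): not NE [P1→A gives 11>6; P2→Q gives 9>6; P3→Y gives 7>6]
(D,R,Y): NE
(D,S,X): not NE [P1→B gives 7>1; P2→Q gives 9>1]
(D,S,Y): not NE [P1→B gives 8>5]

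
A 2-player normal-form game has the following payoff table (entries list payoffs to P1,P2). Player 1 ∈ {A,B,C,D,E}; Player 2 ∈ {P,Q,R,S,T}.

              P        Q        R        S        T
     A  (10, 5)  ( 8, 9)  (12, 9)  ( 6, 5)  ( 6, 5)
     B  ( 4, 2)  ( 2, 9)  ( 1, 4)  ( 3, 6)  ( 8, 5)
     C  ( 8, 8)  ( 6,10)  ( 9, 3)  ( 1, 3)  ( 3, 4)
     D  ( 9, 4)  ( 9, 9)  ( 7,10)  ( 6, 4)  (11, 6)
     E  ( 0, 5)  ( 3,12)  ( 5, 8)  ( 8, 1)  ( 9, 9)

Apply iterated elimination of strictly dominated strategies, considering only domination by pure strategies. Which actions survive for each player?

P1 drop B (D beats it: P:9>4 Q:9>2 R:7>1 S:6>3 T:11>8)
P1 drop C (A beats it: P:10>8 Q:8>6 R:12>9 S:6>1 T:6>3)
P2 drop P (Q beats it: A:9>5 D:9>4 E:12>5)
P2 drop S (Q beats it: A:9>5 D:9>4 E:12>1)
P1 drop E (D beats it: Q:9>3 R:7>5 T:11>9)
P2 drop T (Q beats it: A:9>5 D:9>6)
P1→{A,D} P2→{Q,R}

IESDS → P1:{A,D} P2:{Q,R}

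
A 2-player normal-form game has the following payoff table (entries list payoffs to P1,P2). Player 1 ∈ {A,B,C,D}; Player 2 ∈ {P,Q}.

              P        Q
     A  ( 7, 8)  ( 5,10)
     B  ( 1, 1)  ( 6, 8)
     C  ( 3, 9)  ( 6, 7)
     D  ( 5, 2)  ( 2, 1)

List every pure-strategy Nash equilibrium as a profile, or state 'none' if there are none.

PSNE = {(B,Q)}

(A,P): not NE [P2→Q gives 10>8]
(A,Q): not NE [P1→C gives 6>5]
(B,P): not NE [P1→A gives 7>1; P2→Q gives 8>1]
(B,Q): NE
(C,P): not NE [P1→A gives 7>3]
(C,Q): not NE [P2→P gives 9>7]
(D,P): not NE [P1→A gives 7>5]
(D,Q): not NE [P1→C gives 6>2; P2→P gives 2>1]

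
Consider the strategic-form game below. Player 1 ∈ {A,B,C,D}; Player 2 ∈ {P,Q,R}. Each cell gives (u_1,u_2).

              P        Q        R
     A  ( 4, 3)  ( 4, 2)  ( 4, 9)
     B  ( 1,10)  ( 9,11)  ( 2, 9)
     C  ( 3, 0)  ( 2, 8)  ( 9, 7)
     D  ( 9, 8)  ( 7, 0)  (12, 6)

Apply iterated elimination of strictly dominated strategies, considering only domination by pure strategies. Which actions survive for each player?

IESDS → P1:{B,D} P2:{P,Q}

P1 drop A (D beats it: P:9>4 Q:7>4 R:12>4)
P1 drop C (D beats it: P:9>3 Q:7>2 R:12>9)
P2 drop R (P beats it: B:10>9 D:8>6)
P1→{B,D} P2→{P,Q}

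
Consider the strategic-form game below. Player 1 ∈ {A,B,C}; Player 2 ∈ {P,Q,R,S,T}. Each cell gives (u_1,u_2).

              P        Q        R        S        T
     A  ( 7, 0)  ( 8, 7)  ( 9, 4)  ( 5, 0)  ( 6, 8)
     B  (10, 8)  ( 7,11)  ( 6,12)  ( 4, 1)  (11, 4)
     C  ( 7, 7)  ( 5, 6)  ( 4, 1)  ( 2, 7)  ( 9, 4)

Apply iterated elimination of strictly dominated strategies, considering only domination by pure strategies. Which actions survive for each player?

P1 drop C (B beats it: P:10>7 Q:7>5 R:6>4 S:4>2 T:11>9)
P2 drop P (Q beats it: A:7>0 B:11>8)
P2 drop S (Q beats it: A:7>0 B:11>1)
P1→{A,B} P2→{Q,R,T}

Remaining: P1:{A,B} P2:{Q,R,T}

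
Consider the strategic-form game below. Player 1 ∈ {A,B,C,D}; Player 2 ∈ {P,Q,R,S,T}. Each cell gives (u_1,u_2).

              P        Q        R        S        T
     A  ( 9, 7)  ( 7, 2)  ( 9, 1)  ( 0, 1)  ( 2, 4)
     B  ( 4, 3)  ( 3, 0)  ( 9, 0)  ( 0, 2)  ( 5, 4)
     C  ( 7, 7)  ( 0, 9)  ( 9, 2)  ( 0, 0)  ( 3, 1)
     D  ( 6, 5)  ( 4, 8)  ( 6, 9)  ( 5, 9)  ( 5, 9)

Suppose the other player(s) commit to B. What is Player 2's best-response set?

u_2(P vs B) = 3
u_2(Q vs B) = 0
u_2(R vs B) = 0
u_2(S vs B) = 2
u_2(T vs B) = 4
max payoff 4 at {T}

P2 best: {T}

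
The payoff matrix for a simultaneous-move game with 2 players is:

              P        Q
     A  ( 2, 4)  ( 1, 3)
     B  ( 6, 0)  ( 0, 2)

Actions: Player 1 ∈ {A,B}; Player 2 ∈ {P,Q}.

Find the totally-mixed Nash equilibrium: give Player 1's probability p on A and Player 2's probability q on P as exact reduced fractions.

P1 indiff ⇒ q·2+(1-q)·1 = q·6+(1-q)·0 ⇒ q(-4) = (1-q)(-1) ⇒ q = 1/5
P2 indiff ⇒ p·4+(1-p)·0 = p·3+(1-p)·2 ⇒ p(1) = (1-p)(2) ⇒ p = 2/3

p=2/3, q=1/5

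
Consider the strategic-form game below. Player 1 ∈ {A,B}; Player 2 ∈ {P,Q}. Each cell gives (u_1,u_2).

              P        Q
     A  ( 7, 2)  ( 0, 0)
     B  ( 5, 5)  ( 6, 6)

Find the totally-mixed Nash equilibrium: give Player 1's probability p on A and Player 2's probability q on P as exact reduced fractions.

P1 mixes 1/3 on A; P2 mixes 3/4 on P

P1 indiff ⇒ q·7+(1-q)·0 = q·5+(1-q)·6 ⇒ q(2) = (1-q)(6) ⇒ q = 3/4
P2 indiff ⇒ p·2+(1-p)·5 = p·0+(1-p)·6 ⇒ p(2) = (1-p)(1) ⇒ p = 1/3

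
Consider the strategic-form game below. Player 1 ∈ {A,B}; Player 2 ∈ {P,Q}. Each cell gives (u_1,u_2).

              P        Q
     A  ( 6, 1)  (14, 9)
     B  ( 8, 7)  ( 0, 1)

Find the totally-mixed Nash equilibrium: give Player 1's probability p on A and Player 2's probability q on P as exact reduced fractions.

P1 indiff ⇒ q·6+(1-q)·14 = q·8+(1-q)·0 ⇒ q(-2) = (1-q)(-14) ⇒ q = 7/8
P2 indiff ⇒ p·1+(1-p)·7 = p·9+(1-p)·1 ⇒ p(-8) = (1-p)(-6) ⇒ p = 3/7

p=3/7, q=7/8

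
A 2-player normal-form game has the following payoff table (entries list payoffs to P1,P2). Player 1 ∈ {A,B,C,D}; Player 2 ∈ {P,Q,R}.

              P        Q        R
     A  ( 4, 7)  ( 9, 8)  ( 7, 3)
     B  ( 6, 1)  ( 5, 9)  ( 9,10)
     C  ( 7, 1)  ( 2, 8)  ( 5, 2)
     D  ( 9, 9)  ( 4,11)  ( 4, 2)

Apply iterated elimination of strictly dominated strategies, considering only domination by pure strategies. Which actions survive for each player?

P2 drop P (Q beats it: A:8>7 B:9>1 C:8>1 D:11>9)
P1 drop C (A beats it: Q:9>2 R:7>5)
P1 drop D (A beats it: Q:9>4 R:7>4)
P1→{A,B} P2→{Q,R}

Survivors P1:{A,B} P2:{Q,R}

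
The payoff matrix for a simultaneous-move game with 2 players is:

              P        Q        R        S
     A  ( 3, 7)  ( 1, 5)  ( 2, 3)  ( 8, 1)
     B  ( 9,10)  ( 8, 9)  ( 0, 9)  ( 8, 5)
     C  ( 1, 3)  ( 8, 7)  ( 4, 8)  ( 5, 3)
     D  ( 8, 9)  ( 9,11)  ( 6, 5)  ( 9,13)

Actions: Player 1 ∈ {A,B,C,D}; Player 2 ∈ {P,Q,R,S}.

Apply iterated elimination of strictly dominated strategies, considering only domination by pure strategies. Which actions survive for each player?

Remaining: P1:{B,D} P2:{P,Q,S}

P1 drop A (D beats it: P:8>3 Q:9>1 R:6>2 S:9>8)
P1 drop C (D beats it: P:8>1 Q:9>8 R:6>4 S:9>5)
P2 drop R (P beats it: B:10>9 D:9>5)
P1→{B,D} P2→{P,Q,S}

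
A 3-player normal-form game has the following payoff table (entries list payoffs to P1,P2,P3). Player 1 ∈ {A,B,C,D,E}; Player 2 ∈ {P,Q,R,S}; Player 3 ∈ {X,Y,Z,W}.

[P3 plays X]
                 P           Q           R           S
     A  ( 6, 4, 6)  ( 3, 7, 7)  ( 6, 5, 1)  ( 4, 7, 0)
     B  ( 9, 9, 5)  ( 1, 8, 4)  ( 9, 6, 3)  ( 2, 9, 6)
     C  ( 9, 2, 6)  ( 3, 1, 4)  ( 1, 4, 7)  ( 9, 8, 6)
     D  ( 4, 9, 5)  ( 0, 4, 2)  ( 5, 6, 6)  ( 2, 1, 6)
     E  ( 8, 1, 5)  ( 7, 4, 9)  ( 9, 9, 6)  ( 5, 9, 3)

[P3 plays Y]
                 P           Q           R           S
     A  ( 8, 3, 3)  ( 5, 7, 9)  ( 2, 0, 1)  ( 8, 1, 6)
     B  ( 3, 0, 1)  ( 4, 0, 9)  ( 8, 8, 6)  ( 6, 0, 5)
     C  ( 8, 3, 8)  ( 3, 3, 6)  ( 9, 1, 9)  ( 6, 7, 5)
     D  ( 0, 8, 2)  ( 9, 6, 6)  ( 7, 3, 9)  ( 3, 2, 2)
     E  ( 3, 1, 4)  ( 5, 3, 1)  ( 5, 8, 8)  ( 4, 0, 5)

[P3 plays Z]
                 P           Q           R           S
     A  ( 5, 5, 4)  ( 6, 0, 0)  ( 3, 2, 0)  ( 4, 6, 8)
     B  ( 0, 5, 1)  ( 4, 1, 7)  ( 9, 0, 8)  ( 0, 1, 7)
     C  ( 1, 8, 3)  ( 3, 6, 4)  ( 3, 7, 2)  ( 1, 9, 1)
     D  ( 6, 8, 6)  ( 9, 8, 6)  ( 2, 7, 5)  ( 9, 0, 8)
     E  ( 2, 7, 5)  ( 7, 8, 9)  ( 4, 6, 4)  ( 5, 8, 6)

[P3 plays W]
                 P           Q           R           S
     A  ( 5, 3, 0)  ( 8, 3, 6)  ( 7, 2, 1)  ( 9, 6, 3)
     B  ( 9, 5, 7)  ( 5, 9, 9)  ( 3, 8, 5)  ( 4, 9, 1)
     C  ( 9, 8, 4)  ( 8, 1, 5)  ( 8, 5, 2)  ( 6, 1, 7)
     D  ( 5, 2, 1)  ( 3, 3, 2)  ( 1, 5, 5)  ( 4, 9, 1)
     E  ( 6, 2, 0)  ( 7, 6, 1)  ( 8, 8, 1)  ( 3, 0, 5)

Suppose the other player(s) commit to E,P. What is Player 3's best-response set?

P3 best: {X,Z}

u_3(X vs E,P) = 5
u_3(Y vs E,P) = 4
u_3(Z vs E,P) = 5
u_3(W vs E,P) = 0
max payoff 5 at {X,Z}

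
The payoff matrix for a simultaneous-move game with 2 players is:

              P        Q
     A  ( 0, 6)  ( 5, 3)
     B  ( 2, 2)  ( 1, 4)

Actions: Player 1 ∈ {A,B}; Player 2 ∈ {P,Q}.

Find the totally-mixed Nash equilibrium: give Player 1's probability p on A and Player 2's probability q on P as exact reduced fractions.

p=2/5, q=2/3

P1 indiff ⇒ q·0+(1-q)·5 = q·2+(1-q)·1 ⇒ q(-2) = (1-q)(-4) ⇒ q = 2/3
P2 indiff ⇒ p·6+(1-p)·2 = p·3+(1-p)·4 ⇒ p(3) = (1-p)(2) ⇒ p = 2/5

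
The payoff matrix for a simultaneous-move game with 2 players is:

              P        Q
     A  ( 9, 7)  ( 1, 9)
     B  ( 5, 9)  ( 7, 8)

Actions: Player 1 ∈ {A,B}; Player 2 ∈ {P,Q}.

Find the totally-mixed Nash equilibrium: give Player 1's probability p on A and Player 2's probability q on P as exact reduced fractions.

P1 indiff ⇒ q·9+(1-q)·1 = q·5+(1-q)·7 ⇒ q(4) = (1-q)(6) ⇒ q = 3/5
P2 indiff ⇒ p·7+(1-p)·9 = p·9+(1-p)·8 ⇒ p(-2) = (1-p)(-1) ⇒ p = 1/3

p=1/3, q=3/5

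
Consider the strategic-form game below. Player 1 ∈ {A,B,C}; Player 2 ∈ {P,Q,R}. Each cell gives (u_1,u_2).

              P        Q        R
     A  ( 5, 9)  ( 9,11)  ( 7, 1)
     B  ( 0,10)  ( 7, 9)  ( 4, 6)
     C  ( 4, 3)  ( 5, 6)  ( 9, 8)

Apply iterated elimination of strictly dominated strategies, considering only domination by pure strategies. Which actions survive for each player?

IESDS → P1:{A,C} P2:{Q,R}

P1 drop B (A beats it: P:5>0 Q:9>7 R:7>4)
P2 drop P (Q beats it: A:11>9 C:6>3)
P1→{A,C} P2→{Q,R}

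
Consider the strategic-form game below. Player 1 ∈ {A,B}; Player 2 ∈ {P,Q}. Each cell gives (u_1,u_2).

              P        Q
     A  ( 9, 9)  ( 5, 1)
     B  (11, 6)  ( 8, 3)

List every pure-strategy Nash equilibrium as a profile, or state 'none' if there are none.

(A,P): not NE [P1→B gives 11>9]
(A,Q): not NE [P1→B gives 8>5; P2→P gives 9>1]
(B,P): NE
(B,Q): not NE [P2→P gives 6>3]

NE set: (B,P)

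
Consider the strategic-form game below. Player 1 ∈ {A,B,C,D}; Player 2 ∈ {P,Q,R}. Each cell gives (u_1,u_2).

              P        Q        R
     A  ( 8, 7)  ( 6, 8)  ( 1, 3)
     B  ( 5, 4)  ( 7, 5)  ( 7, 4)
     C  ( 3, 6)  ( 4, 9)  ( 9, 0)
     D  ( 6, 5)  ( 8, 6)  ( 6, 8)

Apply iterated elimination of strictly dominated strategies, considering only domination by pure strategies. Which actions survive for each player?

P2 drop P (Q beats it: A:8>7 B:5>4 C:9>6 D:6>5)
P1 drop A (B beats it: Q:7>6 R:7>1)
P1→{B,C,D} P2→{Q,R}

IESDS → P1:{B,C,D} P2:{Q,R}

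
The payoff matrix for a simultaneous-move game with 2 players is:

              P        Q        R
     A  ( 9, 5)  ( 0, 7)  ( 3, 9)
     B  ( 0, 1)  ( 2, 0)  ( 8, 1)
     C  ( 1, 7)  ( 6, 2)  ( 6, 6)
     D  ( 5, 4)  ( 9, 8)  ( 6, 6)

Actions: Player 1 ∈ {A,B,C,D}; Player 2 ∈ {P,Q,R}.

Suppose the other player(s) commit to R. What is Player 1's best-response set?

BR_1 = {B}

u_1(A vs R) = 3
u_1(B vs R) = 8
u_1(C vs R) = 6
u_1(D vs R) = 6
max payoff 8 at {B}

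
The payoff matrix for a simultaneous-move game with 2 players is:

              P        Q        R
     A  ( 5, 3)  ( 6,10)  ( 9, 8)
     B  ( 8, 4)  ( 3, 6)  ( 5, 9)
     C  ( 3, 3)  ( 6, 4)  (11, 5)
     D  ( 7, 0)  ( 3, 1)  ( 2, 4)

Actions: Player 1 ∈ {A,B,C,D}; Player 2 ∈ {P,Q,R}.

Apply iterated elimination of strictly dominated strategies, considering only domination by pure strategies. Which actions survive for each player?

P2 drop P (Q beats it: A:10>3 B:6>4 C:4>3 D:1>0)
P1 drop B (A beats it: Q:6>3 R:9>5)
P1 drop D (A beats it: Q:6>3 R:9>2)
P1→{A,C} P2→{Q,R}

Survivors P1:{A,C} P2:{Q,R}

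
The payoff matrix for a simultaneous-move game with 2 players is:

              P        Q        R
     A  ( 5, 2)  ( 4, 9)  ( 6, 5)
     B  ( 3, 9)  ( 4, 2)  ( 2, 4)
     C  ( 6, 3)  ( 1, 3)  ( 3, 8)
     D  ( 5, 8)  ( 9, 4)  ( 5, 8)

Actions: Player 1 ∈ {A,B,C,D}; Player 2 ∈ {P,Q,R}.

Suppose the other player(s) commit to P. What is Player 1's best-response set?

u_1(A vs P) = 5
u_1(B vs P) = 3
u_1(C vs P) = 6
u_1(D vs P) = 5
max payoff 6 at {C}

P1 best: {C}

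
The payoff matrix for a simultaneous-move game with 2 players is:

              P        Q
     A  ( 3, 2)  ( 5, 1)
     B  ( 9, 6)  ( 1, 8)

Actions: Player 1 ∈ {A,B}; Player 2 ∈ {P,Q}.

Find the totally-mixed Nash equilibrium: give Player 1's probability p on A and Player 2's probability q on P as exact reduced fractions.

P1 mixes 2/3 on A; P2 mixes 2/5 on P

P1 indiff ⇒ q·3+(1-q)·5 = q·9+(1-q)·1 ⇒ q(-6) = (1-q)(-4) ⇒ q = 2/5
P2 indiff ⇒ p·2+(1-p)·6 = p·1+(1-p)·8 ⇒ p(1) = (1-p)(2) ⇒ p = 2/3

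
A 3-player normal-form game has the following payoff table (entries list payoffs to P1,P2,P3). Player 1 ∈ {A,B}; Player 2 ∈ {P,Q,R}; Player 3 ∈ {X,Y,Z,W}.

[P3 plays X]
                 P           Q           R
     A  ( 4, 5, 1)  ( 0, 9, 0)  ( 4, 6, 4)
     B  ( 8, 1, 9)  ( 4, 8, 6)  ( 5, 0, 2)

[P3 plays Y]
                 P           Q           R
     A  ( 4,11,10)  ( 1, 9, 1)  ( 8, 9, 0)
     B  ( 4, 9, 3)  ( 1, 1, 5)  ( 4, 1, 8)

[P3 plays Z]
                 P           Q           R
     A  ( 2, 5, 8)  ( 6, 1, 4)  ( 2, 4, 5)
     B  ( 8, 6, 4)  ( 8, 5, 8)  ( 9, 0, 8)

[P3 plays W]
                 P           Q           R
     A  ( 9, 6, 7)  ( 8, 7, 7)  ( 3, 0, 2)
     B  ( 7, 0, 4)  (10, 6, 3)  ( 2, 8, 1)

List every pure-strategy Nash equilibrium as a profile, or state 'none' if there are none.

(A,P,X): not NE [P1→B gives 8>4; P2→Q gives 9>5; P3→Y gives 10>1]
(A,P,Y): NE
(A,P,Z): not NE [P1→B gives 8>2; P3→Y gives 10>8]
(A,P,W): not NE [P2→Q gives 7>6; P3→Y gives 10>7]
(A,Q,X): not NE [P1→B gives 4>0; P3→W gives 7>0]
(A,Q,Y): not NE [P2→P gives 11>9; P3→W gives 7>1]
(A,Q,Z): not NE [P1→B gives 8>6; P2→P gives 5>1; P3→W gives 7>4]
(A,Q,W): not NE [P1→B gives 10>8]
(A,R,X): not NE [P1→B gives 5>4; P2→Q gives 9>6; P3→Z gives 5>4]
(A,R,Y): not NE [P2→P gives 11>9; P3→Z gives 5>0]
(A,R,Z): not NE [P1→B gives 9>2; P2→P gives 5>4]
(A,R,W): not NE [P2→Q gives 7>0; P3→Z gives 5>2]
(B,P,X): not NE [P2→Q gives 8>1]
(B,P,Y): not NE [P3→X gives 9>3]
(B,P,Z): not NE [P3→X gives 9>4]
(B,P,W): not NE [P1→A gives 9>7; P2→R gives 8>0; P3→X gives 9>4]
(B,Q,X): not NE [P3→Z gives 8>6]
(B,Q,Y): not NE [P2→P gives 9>1; P3→Z gives 8>5]
(B,Q,Z): not NE [P2→P gives 6>5]
(B,Q,W): not NE [P2→R gives 8>6; P3→Z gives 8>3]
(B,R,X): not NE [P2→Q gives 8>0; P3→Z gives 8>2]
(B,R,Y): not NE [P1→A gives 8>4; P2→P gives 9>1]
(B,R,Z): not NE [P2→P gives 6>0]
(B,R,W): not NE [P1→A gives 3>2; P3→Z gives 8>1]

NE set: (A,P,Y)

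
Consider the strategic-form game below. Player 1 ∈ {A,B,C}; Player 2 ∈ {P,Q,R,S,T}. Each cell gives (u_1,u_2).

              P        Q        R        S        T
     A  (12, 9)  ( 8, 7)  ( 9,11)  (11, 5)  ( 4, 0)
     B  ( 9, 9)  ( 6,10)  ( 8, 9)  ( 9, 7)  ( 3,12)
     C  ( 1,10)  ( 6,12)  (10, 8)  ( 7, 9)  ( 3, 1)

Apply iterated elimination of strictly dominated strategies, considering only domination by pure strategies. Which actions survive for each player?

P1 drop B (A beats it: P:12>9 Q:8>6 R:9>8 S:11>9 T:4>3)
P2 drop S (P beats it: A:9>5 C:10>9)
P2 drop T (P beats it: A:9>0 C:10>1)
P1→{A,C} P2→{P,Q,R}

IESDS → P1:{A,C} P2:{P,Q,R}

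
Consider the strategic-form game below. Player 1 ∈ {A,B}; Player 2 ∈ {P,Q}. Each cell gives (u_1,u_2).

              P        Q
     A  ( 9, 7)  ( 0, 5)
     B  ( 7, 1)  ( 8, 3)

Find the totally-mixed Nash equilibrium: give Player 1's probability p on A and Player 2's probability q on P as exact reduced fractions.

P1 indiff ⇒ q·9+(1-q)·0 = q·7+(1-q)·8 ⇒ q(2) = (1-q)(8) ⇒ q = 4/5
P2 indiff ⇒ p·7+(1-p)·1 = p·5+(1-p)·3 ⇒ p(2) = (1-p)(2) ⇒ p = 1/2

(p,q) = (1/2, 4/5)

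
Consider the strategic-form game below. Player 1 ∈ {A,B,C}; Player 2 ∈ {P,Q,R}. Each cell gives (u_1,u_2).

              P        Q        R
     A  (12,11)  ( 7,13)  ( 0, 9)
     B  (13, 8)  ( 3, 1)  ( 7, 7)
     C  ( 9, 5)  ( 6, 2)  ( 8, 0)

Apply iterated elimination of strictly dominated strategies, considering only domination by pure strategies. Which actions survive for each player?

IESDS → P1:{A,B} P2:{P,Q}

P2 drop R (P beats it: A:11>9 B:8>7 C:5>0)
P1 drop C (A beats it: P:12>9 Q:7>6)
P1→{A,B} P2→{P,Q}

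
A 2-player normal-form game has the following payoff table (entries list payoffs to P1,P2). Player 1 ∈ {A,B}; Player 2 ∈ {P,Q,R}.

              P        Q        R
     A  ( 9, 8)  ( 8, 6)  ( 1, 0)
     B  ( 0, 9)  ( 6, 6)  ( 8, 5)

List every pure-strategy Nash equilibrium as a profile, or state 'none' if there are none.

(A,P): NE
(A,Q): not NE [P2→P gives 8>6]
(A,R): not NE [P1→B gives 8>1; P2→P gives 8>0]
(B,P): not NE [P1→A gives 9>0]
(B,Q): not NE [P1→A gives 8>6; P2→P gives 9>6]
(B,R): not NE [P2→P gives 9>5]

Nash profiles: (A,P)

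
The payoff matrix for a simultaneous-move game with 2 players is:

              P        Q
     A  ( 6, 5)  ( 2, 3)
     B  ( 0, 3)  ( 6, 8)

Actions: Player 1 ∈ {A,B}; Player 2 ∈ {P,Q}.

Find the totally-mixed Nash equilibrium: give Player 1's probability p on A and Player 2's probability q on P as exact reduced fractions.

P1 indiff ⇒ q·6+(1-q)·2 = q·0+(1-q)·6 ⇒ q(6) = (1-q)(4) ⇒ q = 2/5
P2 indiff ⇒ p·5+(1-p)·3 = p·3+(1-p)·8 ⇒ p(2) = (1-p)(5) ⇒ p = 5/7

p=5/7, q=2/5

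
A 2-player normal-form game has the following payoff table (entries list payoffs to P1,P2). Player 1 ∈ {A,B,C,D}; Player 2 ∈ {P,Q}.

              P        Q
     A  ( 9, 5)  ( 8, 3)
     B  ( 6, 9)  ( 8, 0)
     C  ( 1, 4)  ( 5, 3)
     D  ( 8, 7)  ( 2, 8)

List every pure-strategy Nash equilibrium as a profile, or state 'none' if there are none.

NE set: (A,P)

(A,P): NE
(A,Q): not NE [P2→P gives 5>3]
(B,P): not NE [P1→A gives 9>6]
(B,Q): not NE [P2→P gives 9>0]
(C,P): not NE [P1→A gives 9>1]
(C,Q): not NE [P1→B gives 8>5; P2→P gives 4>3]
(D,P): not NE [P1→A gives 9>8; P2→Q gives 8>7]
(D,Q): not NE [P1→B gives 8>2]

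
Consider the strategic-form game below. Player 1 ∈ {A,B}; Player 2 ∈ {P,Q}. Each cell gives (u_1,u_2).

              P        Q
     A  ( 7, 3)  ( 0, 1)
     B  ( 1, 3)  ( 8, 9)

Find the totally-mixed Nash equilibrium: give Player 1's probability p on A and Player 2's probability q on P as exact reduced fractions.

P1 indiff ⇒ q·7+(1-q)·0 = q·1+(1-q)·8 ⇒ q(6) = (1-q)(8) ⇒ q = 4/7
P2 indiff ⇒ p·3+(1-p)·3 = p·1+(1-p)·9 ⇒ p(2) = (1-p)(6) ⇒ p = 3/4

p=3/4, q=4/7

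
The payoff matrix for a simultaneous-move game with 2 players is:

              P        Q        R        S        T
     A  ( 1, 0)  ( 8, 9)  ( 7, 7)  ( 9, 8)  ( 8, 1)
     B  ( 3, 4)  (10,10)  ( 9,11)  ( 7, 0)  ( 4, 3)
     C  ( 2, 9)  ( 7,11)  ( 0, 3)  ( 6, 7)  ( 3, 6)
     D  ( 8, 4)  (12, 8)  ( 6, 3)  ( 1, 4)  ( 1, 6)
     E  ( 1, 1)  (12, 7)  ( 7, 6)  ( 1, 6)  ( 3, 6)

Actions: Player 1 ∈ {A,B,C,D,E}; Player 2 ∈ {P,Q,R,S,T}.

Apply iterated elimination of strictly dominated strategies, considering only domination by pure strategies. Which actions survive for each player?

IESDS → P1:{B,D,E} P2:{Q,R}

P1 drop C (B beats it: P:3>2 Q:10>7 R:9>0 S:7>6 T:4>3)
P2 drop P (Q beats it: A:9>0 B:10>4 D:8>4 E:7>1)
P2 drop S (Q beats it: A:9>8 B:10>0 D:8>4 E:7>6)
P2 drop T (Q beats it: A:9>1 B:10>3 D:8>6 E:7>6)
P1 drop A (B beats it: Q:10>8 R:9>7)
P1→{B,D,E} P2→{Q,R}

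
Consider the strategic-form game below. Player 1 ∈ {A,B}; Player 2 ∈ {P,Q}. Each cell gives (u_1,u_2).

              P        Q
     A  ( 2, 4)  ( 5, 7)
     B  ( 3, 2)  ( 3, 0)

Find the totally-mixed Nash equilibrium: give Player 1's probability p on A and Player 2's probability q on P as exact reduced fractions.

p=2/5, q=2/3

P1 indiff ⇒ q·2+(1-q)·5 = q·3+(1-q)·3 ⇒ q(-1) = (1-q)(-2) ⇒ q = 2/3
P2 indiff ⇒ p·4+(1-p)·2 = p·7+(1-p)·0 ⇒ p(-3) = (1-p)(-2) ⇒ p = 2/5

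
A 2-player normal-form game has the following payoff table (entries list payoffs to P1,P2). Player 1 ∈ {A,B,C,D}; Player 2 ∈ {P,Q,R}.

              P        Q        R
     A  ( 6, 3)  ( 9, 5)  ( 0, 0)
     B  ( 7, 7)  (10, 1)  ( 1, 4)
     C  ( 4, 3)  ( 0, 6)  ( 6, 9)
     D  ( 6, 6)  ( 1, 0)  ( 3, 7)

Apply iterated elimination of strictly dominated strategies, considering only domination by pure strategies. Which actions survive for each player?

Remaining: P1:{B,C,D} P2:{P,R}

P1 drop A (B beats it: P:7>6 Q:10>9 R:1>0)
P2 drop Q (R beats it: B:4>1 C:9>6 D:7>0)
P1→{B,C,D} P2→{P,R}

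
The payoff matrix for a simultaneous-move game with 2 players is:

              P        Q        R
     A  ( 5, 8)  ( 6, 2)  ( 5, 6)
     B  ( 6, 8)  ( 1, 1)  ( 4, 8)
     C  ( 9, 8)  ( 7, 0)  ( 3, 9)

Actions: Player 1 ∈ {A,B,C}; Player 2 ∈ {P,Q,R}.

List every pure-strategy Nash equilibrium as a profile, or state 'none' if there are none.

(A,P): not NE [P1→C gives 9>5]
(A,Q): not NE [P1→C gives 7>6; P2→P gives 8>2]
(A,R): not NE [P2→P gives 8>6]
(B,P): not NE [P1→C gives 9>6]
(B,Q): not NE [P1→C gives 7>1; P2→R gives 8>1]
(B,R): not NE [P1→A gives 5>4]
(C,P): not NE [P2→R gives 9>8]
(C,Q): not NE [P2→R gives 9>0]
(C,R): not NE [P1→A gives 5>3]

Equilibria: none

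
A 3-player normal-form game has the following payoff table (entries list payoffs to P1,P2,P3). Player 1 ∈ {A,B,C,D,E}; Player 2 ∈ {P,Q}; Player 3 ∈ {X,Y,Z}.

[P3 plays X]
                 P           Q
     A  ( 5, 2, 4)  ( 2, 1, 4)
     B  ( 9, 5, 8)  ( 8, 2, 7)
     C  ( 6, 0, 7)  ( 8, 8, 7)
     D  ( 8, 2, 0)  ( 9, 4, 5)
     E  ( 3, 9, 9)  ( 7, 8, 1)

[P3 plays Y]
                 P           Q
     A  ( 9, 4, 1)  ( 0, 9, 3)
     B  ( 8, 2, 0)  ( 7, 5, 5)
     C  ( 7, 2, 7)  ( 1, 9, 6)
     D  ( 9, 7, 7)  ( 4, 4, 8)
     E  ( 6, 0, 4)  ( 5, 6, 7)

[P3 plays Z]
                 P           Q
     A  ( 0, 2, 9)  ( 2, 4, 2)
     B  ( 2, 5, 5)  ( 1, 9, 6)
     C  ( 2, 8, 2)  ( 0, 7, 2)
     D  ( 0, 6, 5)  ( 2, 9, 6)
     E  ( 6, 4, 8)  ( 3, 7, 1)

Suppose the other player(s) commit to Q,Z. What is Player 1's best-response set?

u_1(A vs Q,Z) = 2
u_1(B vs Q,Z) = 1
u_1(C vs Q,Z) = 0
u_1(D vs Q,Z) = 2
u_1(E vs Q,Z) = 3
max payoff 3 at {E}

BR_1 = {E}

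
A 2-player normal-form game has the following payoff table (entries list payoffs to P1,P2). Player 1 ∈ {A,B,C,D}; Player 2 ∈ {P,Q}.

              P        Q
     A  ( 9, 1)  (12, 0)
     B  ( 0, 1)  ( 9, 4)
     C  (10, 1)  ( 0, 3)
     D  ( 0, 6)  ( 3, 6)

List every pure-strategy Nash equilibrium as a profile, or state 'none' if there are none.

PSNE: ∅

(A,P): not NE [P1→C gives 10>9]
(A,Q): not NE [P2→P gives 1>0]
(B,P): not NE [P1→C gives 10>0; P2→Q gives 4>1]
(B,Q): not NE [P1→A gives 12>9]
(C,P): not NE [P2→Q gives 3>1]
(C,Q): not NE [P1→A gives 12>0]
(D,P): not NE [P1→C gives 10>0]
(D,Q): not NE [P1→A gives 12>3]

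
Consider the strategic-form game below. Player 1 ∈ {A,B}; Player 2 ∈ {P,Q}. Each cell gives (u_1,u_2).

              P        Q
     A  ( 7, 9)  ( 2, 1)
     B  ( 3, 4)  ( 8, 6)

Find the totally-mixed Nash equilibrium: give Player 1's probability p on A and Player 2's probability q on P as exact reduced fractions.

P1 indiff ⇒ q·7+(1-q)·2 = q·3+(1-q)·8 ⇒ q(4) = (1-q)(6) ⇒ q = 3/5
P2 indiff ⇒ p·9+(1-p)·4 = p·1+(1-p)·6 ⇒ p(8) = (1-p)(2) ⇒ p = 1/5

(p,q) = (1/5, 3/5)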